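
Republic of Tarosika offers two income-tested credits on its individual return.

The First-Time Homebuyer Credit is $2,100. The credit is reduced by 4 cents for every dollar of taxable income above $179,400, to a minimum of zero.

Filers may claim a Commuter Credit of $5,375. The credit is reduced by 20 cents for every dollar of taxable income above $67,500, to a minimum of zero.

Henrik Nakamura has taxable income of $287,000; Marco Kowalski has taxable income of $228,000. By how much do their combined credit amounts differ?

Henrik ($287,000): First-Time Homebuyer Credit: 4% of the $107,600 excess over $179,400 is $4,304 ≥ base, so the credit is $0. Commuter Credit: 20% of the $219,500 excess over $67,500 is $43,900 ≥ base, so the credit is $0. total $0 + $0 = $0
Marco ($228,000): First-Time Homebuyer Credit: 4% of the $48,600 excess over $179,400 is $1,944; credit = $2,100 − $1,944 = $156. Commuter Credit: 20% of the $160,500 excess over $67,500 is $32,100 ≥ base, so the credit is $0. total $156 + $0 = $156
Difference: |$0 − $156| = $156.

$156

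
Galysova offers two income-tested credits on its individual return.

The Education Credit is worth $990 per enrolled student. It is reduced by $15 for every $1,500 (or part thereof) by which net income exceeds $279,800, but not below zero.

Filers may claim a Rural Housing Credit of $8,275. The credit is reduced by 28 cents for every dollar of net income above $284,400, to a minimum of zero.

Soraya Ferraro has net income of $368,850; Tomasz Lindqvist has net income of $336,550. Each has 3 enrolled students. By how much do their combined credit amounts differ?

Soraya ($368,850): Education Credit: base = 3 × $990 = $2,970. income exceeds $279,800 by $89,050, which is 60 full-or-partial $1,500 increments; reduction = 60 × $15 = $900, leaving $2,070. Rural Housing Credit: 28% of the $84,450 excess over $284,400 is $23,646 ≥ base, so the credit is $0. total $2,070 + $0 = $2,070
Tomasz ($336,550): Education Credit: base = 3 × $990 = $2,970. income exceeds $279,800 by $56,750, which is 38 full-or-partial $1,500 increments; reduction = 38 × $15 = $570, leaving $2,400. Rural Housing Credit: 28% of the $52,150 excess over $284,400 is $14,602 ≥ base, so the credit is $0. total $2,400 + $0 = $2,400
Difference: |$2,070 − $2,400| = $330.

$330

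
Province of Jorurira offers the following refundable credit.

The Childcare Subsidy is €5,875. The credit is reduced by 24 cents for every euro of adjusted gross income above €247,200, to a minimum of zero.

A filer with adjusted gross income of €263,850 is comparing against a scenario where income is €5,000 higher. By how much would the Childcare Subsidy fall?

€1,200

At €263,850 — 24% of the €16,650 excess over €247,200 is €3,996; credit = €5,875 − €3,996 = €1,879.
At €268,850 — 24% of the €21,650 excess over €247,200 is €5,196; credit = €5,875 − €5,196 = €679.
Lost: €1,879 − €679 = €1,200.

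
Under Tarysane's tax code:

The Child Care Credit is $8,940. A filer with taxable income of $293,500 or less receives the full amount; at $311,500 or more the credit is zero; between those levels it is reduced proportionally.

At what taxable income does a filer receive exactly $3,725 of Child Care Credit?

$304,000

$3,725 is 3,725/8,940 of the full $8,940, so 5,215/8,940 of the $18,000 range has been used: income = $293,500 + $18,000 × 5,215/8,940 = $304,000.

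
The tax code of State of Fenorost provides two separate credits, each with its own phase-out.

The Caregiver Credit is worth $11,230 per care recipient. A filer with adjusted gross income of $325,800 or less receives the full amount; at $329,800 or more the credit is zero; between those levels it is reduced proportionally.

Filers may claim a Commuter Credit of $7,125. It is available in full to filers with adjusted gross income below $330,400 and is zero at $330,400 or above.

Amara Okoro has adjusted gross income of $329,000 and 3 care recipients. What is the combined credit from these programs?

$13,863

Caregiver Credit: base = 3 × $11,230 = $33,690. $329,000 is $3,200 into a $4,000 phase-out range, leaving 800/4,000 of the credit: $33,690 × 800/4,000 = $6,738.
Commuter Credit: $329,000 is below the $330,400 cutoff, so the full $7,125 applies.
Total: $6,738 + $7,125 = $13,863.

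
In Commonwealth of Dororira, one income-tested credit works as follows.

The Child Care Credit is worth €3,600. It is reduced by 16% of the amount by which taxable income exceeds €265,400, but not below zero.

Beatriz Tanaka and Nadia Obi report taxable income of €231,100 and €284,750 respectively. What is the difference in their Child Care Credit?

€3,096

Beatriz (€231,100): Child Care Credit: €231,100 is at or below the €265,400 threshold, so the full €3,600 applies.
Nadia (€284,750): Child Care Credit: 16% of the €19,350 excess over €265,400 is €3,096; credit = €3,600 − €3,096 = €504.
Difference: |€3,600 − €504| = €3,096.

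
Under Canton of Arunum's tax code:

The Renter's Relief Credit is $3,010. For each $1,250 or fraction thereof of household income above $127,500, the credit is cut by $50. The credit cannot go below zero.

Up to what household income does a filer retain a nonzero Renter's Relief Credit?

$202,500

After 60 increments the reduction is 60 × $50 = $3,000, leaving $10; one more increment wipes it out. Increment 60 ends at excess 60 × $1,250 = $75,000, so the highest qualifying income is $127,500 + $75,000 = $202,500.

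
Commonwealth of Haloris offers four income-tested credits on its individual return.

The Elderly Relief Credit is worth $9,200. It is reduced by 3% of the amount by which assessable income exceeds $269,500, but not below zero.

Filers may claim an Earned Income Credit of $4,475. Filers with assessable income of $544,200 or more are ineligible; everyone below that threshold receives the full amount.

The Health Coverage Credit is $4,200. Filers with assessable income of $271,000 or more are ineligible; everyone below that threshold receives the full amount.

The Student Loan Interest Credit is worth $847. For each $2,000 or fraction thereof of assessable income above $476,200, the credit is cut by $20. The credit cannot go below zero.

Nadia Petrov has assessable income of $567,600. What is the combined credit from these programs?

$257

Elderly Relief Credit: 3% of the $298,100 excess over $269,500 is $8,943; credit = $9,200 − $8,943 = $257.
Earned Income Credit: $567,600 meets or exceeds the $544,200 cutoff, so the credit is $0.
Health Coverage Credit: $567,600 meets or exceeds the $271,000 cutoff, so the credit is $0.
Student Loan Interest Credit: income exceeds $476,200 by $91,400 → 46 increments × $20 = $920 ≥ base, so the credit is $0.
Total: $257 + $0 + $0 + $0 = $257.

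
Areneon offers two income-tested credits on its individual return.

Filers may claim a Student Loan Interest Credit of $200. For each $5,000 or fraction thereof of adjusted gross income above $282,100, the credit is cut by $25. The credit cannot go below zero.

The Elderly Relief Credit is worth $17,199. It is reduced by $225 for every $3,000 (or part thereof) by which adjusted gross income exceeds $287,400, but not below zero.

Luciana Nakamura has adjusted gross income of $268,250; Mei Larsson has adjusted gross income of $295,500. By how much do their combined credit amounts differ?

Luciana ($268,250): Student Loan Interest Credit: $268,250 is at or below the $282,100 threshold, so the full $200 applies. Elderly Relief Credit: $268,250 is at or below the $287,400 threshold, so the full $17,199 applies. total $200 + $17,199 = $17,399
Mei ($295,500): Student Loan Interest Credit: income exceeds $282,100 by $13,400, which is 3 full-or-partial $5,000 increments; reduction = 3 × $25 = $75, leaving $125. Elderly Relief Credit: income exceeds $287,400 by $8,100, which is 3 full-or-partial $3,000 increments; reduction = 3 × $225 = $675, leaving $16,524. total $125 + $16,524 = $16,649
Difference: |$17,399 − $16,649| = $750.

$750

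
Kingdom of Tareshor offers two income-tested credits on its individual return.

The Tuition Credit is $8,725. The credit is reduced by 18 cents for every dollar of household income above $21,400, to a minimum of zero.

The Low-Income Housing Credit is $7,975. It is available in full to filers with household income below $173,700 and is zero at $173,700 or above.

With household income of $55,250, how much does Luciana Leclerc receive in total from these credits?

Tuition Credit: 18% of the $33,850 excess over $21,400 is $6,093; credit = $8,725 − $6,093 = $2,632.
Low-Income Housing Credit: $55,250 is below the $173,700 cutoff, so the full $7,975 applies.
Total: $2,632 + $7,975 = $10,607.

$10,607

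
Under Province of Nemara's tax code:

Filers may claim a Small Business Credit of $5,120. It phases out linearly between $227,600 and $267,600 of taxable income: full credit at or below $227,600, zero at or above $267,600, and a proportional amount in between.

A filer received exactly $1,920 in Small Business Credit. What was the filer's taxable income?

$252,600

$1,920 is 1,920/5,120 of the full $5,120, so 3,200/5,120 of the $40,000 range has been used: income = $227,600 + $40,000 × 3,200/5,120 = $252,600.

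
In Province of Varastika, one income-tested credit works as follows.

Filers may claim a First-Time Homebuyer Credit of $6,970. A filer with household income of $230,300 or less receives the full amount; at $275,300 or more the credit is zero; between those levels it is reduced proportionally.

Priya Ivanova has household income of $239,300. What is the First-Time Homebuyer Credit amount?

$5,576

First-Time Homebuyer Credit: $239,300 is $9,000 into a $45,000 phase-out range, leaving 36,000/45,000 of the credit: $6,970 × 36,000/45,000 = $5,576.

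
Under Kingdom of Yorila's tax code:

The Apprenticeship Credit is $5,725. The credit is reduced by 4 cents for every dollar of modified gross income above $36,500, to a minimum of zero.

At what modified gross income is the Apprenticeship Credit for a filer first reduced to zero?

The credit falls by 4% of each dollar above $36,500, so it reaches zero when the excess is $5,725 / 4% = $143,125: income = $36,500 + $143,125 = $179,625.

$179,625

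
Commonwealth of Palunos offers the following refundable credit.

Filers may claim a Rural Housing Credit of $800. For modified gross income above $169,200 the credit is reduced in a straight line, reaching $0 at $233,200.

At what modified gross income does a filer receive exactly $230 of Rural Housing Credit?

$214,800

$230 is 230/800 of the full $800, so 570/800 of the $64,000 range has been used: income = $169,200 + $64,000 × 570/800 = $214,800.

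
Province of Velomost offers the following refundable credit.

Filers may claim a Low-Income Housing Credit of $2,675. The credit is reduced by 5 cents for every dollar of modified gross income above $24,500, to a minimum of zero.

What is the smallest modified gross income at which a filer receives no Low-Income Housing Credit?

$78,000

The credit falls by 5% of each dollar above $24,500, so it reaches zero when the excess is $2,675 / 5% = $53,500: income = $24,500 + $53,500 = $78,000.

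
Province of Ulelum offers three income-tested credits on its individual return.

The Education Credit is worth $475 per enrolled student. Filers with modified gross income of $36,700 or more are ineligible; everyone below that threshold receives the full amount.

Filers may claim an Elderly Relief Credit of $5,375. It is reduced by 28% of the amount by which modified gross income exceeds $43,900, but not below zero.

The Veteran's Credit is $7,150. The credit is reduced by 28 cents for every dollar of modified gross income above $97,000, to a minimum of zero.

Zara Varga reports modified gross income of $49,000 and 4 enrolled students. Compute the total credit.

Education Credit: base = 4 × $475 = $1,900. $49,000 meets or exceeds the $36,700 cutoff, so the credit is $0.
Elderly Relief Credit: 28% of the $5,100 excess over $43,900 is $1,428; credit = $5,375 − $1,428 = $3,947.
Veteran's Credit: $49,000 is at or below the $97,000 threshold, so the full $7,150 applies.
Total: $0 + $3,947 + $7,150 = $11,097.

$11,097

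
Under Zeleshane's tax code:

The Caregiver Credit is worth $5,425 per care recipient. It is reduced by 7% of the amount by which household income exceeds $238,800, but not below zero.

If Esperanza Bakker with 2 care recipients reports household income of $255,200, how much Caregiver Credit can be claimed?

$9,702

Caregiver Credit: base = 2 × $5,425 = $10,850. 7% of the $16,400 excess over $238,800 is $1,148; credit = $10,850 − $1,148 = $9,702.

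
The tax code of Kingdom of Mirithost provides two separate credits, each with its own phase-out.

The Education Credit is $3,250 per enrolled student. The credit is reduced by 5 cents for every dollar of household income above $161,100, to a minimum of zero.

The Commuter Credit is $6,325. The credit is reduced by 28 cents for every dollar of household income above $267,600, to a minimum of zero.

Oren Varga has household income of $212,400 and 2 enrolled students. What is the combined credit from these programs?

Education Credit: base = 2 × $3,250 = $6,500. 5% of the $51,300 excess over $161,100 is $2,565; credit = $6,500 − $2,565 = $3,935.
Commuter Credit: $212,400 is at or below the $267,600 threshold, so the full $6,325 applies.
Total: $3,935 + $6,325 = $10,260.

$10,260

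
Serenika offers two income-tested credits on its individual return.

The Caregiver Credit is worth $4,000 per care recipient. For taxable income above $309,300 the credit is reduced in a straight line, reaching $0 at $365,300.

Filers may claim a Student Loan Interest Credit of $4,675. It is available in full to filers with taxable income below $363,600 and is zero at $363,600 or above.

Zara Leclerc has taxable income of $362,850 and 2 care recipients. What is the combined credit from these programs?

$5,025

Caregiver Credit: base = 2 × $4,000 = $8,000. $362,850 is $53,550 into a $56,000 phase-out range, leaving 2,450/56,000 of the credit: $8,000 × 2,450/56,000 = $350.
Student Loan Interest Credit: $362,850 is below the $363,600 cutoff, so the full $4,675 applies.
Total: $350 + $4,675 = $5,025.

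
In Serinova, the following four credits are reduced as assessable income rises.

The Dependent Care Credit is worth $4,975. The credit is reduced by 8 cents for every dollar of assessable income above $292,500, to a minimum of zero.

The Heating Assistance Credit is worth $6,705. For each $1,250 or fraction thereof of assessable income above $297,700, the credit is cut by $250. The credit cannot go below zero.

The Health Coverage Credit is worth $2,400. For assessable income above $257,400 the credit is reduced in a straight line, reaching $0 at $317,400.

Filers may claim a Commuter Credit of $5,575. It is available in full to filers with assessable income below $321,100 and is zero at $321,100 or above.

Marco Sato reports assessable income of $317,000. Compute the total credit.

$11,311

Dependent Care Credit: 8% of the $24,500 excess over $292,500 is $1,960; credit = $4,975 − $1,960 = $3,015.
Heating Assistance Credit: income exceeds $297,700 by $19,300, which is 16 full-or-partial $1,250 increments; reduction = 16 × $250 = $4,000, leaving $2,705.
Health Coverage Credit: $317,000 is $59,600 into a $60,000 phase-out range, leaving 400/60,000 of the credit: $2,400 × 400/60,000 = $16.
Commuter Credit: $317,000 is below the $321,100 cutoff, so the full $5,575 applies.
Total: $3,015 + $2,705 + $16 + $5,575 = $11,311.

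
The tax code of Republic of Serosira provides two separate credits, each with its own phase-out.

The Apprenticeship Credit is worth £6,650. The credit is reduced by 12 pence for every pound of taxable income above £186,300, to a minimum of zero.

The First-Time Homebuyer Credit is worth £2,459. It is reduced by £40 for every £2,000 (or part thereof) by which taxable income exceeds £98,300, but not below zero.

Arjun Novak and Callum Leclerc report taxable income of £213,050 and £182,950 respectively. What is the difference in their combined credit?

Arjun (£213,050): Apprenticeship Credit: 12% of the £26,750 excess over £186,300 is £3,210; credit = £6,650 − £3,210 = £3,440. First-Time Homebuyer Credit: income exceeds £98,300 by £114,750, which is 58 full-or-partial £2,000 increments; reduction = 58 × £40 = £2,320, leaving £139. total £3,440 + £139 = £3,579
Callum (£182,950): Apprenticeship Credit: £182,950 is at or below the £186,300 threshold, so the full £6,650 applies. First-Time Homebuyer Credit: income exceeds £98,300 by £84,650, which is 43 full-or-partial £2,000 increments; reduction = 43 × £40 = £1,720, leaving £739. total £6,650 + £739 = £7,389
Difference: |£3,579 − £7,389| = £3,810.

£3,810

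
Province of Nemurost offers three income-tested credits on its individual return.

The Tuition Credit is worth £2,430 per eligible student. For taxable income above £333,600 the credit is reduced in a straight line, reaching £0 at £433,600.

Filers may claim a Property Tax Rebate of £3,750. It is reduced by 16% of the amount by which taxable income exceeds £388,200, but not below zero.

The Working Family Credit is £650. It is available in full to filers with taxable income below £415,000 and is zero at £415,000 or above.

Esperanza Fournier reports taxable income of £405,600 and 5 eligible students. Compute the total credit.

Tuition Credit: base = 5 × £2,430 = £12,150. £405,600 is £72,000 into a £100,000 phase-out range, leaving 28,000/100,000 of the credit: £12,150 × 28,000/100,000 = £3,402.
Property Tax Rebate: 16% of the £17,400 excess over £388,200 is £2,784; credit = £3,750 − £2,784 = £966.
Working Family Credit: £405,600 is below the £415,000 cutoff, so the full £650 applies.
Total: £3,402 + £966 + £650 = £5,018.

£5,018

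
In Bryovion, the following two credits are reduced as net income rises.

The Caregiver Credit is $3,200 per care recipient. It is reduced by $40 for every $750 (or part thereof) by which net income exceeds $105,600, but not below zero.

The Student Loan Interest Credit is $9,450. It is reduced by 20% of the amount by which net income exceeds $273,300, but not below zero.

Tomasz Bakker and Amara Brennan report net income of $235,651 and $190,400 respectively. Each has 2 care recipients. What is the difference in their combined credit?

Tomasz ($235,651): Caregiver Credit: base = 2 × $3,200 = $6,400. income exceeds $105,600 by $130,051 → 174 increments × $40 = $6,960 ≥ base, so the credit is $0. Student Loan Interest Credit: $235,651 is at or below the $273,300 threshold, so the full $9,450 applies. total $0 + $9,450 = $9,450
Amara ($190,400): Caregiver Credit: base = 2 × $3,200 = $6,400. income exceeds $105,600 by $84,800, which is 114 full-or-partial $750 increments; reduction = 114 × $40 = $4,560, leaving $1,840. Student Loan Interest Credit: $190,400 is at or below the $273,300 threshold, so the full $9,450 applies. total $1,840 + $9,450 = $11,290
Difference: |$9,450 − $11,290| = $1,840.

$1,840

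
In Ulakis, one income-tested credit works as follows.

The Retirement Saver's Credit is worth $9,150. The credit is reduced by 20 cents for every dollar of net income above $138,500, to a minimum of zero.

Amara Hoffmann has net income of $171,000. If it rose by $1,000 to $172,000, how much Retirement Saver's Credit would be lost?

At $171,000 — 20% of the $32,500 excess over $138,500 is $6,500; credit = $9,150 − $6,500 = $2,650.
At $172,000 — 20% of the $33,500 excess over $138,500 is $6,700; credit = $9,150 − $6,700 = $2,450.
Lost: $2,650 − $2,450 = $200.

$200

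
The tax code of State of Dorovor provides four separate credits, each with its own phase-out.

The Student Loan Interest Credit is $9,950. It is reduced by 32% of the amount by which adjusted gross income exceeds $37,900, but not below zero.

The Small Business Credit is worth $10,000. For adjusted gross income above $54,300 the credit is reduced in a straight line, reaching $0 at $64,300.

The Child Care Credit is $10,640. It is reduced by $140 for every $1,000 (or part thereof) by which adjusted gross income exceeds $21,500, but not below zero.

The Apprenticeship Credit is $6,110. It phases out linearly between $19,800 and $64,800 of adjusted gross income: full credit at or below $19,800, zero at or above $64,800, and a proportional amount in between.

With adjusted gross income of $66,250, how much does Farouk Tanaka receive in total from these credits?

$5,218

Student Loan Interest Credit: 32% of the $28,350 excess over $37,900 is $9,072; credit = $9,950 − $9,072 = $878.
Small Business Credit: $66,250 is at or above $64,300, so the credit is $0.
Child Care Credit: income exceeds $21,500 by $44,750, which is 45 full-or-partial $1,000 increments; reduction = 45 × $140 = $6,300, leaving $4,340.
Apprenticeship Credit: $66,250 is at or above $64,800, so the credit is $0.
Total: $878 + $0 + $4,340 + $0 = $5,218.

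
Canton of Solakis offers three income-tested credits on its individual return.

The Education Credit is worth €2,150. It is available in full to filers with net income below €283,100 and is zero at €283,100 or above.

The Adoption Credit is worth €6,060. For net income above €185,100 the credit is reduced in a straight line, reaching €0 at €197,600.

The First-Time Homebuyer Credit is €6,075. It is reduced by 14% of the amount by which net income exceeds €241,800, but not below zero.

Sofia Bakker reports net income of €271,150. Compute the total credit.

€4,116

Education Credit: €271,150 is below the €283,100 cutoff, so the full €2,150 applies.
Adoption Credit: €271,150 is at or above €197,600, so the credit is €0.
First-Time Homebuyer Credit: 14% of the €29,350 excess over €241,800 is €4,109; credit = €6,075 − €4,109 = €1,966.
Total: €2,150 + €0 + €1,966 = €4,116.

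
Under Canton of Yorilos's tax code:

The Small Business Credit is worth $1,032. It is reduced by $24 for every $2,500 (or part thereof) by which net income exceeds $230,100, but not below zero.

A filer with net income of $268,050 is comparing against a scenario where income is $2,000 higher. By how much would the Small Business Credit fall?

At $268,050 — income exceeds $230,100 by $37,950, which is 16 full-or-partial $2,500 increments; reduction = 16 × $24 = $384, leaving $648.
At $270,050 — income exceeds $230,100 by $39,950, which is 16 full-or-partial $2,500 increments; reduction = 16 × $24 = $384, leaving $648.
Lost: $648 − $648 = $0.

$0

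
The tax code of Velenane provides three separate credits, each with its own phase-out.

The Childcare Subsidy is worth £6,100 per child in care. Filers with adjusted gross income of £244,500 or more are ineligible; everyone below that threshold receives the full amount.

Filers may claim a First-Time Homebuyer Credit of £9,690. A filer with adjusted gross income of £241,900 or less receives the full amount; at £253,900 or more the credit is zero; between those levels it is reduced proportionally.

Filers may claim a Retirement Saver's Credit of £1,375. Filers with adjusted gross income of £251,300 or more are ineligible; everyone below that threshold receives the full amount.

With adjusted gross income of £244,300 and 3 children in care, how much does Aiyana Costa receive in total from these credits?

£27,427

Childcare Subsidy: base = 3 × £6,100 = £18,300. £244,300 is below the £244,500 cutoff, so the full £18,300 applies.
First-Time Homebuyer Credit: £244,300 is £2,400 into a £12,000 phase-out range, leaving 9,600/12,000 of the credit: £9,690 × 9,600/12,000 = £7,752.
Retirement Saver's Credit: £244,300 is below the £251,300 cutoff, so the full £1,375 applies.
Total: £18,300 + £7,752 + £1,375 = £27,427.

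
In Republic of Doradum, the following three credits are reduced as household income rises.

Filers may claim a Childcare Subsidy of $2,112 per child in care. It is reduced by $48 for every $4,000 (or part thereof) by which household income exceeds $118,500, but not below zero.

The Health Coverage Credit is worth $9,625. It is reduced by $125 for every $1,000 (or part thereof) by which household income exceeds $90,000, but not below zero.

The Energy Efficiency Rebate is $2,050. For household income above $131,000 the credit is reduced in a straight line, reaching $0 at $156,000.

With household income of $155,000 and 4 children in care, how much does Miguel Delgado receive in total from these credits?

Childcare Subsidy: base = 4 × $2,112 = $8,448. income exceeds $118,500 by $36,500, which is 10 full-or-partial $4,000 increments; reduction = 10 × $48 = $480, leaving $7,968.
Health Coverage Credit: income exceeds $90,000 by $65,000, which is 65 full-or-partial $1,000 increments; reduction = 65 × $125 = $8,125, leaving $1,500.
Energy Efficiency Rebate: $155,000 is $24,000 into a $25,000 phase-out range, leaving 1,000/25,000 of the credit: $2,050 × 1,000/25,000 = $82.
Total: $7,968 + $1,500 + $82 = $9,550.

$9,550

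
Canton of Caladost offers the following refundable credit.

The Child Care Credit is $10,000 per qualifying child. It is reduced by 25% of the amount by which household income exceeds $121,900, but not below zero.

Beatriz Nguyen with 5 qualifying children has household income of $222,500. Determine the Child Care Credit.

Child Care Credit: base = 5 × $10,000 = $50,000. 25% of the $100,600 excess over $121,900 is $25,150; credit = $50,000 − $25,150 = $24,850.

$24,850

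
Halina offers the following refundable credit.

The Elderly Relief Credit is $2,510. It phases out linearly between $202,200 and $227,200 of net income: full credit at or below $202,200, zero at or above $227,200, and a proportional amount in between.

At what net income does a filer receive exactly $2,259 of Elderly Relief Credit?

$2,259 is 2,259/2,510 of the full $2,510, so 251/2,510 of the $25,000 range has been used: income = $202,200 + $25,000 × 251/2,510 = $204,700.

$204,700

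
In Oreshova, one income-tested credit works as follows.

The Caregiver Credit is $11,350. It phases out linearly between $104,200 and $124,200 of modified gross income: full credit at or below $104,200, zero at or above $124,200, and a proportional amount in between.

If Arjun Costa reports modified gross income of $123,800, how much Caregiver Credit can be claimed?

$227

Caregiver Credit: $123,800 is $19,600 into a $20,000 phase-out range, leaving 400/20,000 of the credit: $11,350 × 400/20,000 = $227.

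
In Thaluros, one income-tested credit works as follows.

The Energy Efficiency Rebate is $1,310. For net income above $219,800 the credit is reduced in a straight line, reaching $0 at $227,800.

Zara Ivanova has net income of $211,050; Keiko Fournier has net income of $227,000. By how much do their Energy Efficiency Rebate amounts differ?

$1,179

Zara ($211,050): Energy Efficiency Rebate: $211,050 is at or below the $219,800 threshold, so the full $1,310 applies.
Keiko ($227,000): Energy Efficiency Rebate: $227,000 is $7,200 into a $8,000 phase-out range, leaving 800/8,000 of the credit: $1,310 × 800/8,000 = $131.
Difference: |$1,310 − $131| = $1,179.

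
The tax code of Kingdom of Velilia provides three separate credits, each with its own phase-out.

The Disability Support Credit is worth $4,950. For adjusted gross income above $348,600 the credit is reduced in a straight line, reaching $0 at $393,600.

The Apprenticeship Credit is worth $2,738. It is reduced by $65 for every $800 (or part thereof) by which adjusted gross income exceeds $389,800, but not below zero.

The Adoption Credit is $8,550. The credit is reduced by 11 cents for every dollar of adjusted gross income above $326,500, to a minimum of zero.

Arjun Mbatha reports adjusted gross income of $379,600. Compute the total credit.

$6,987

Disability Support Credit: $379,600 is $31,000 into a $45,000 phase-out range, leaving 14,000/45,000 of the credit: $4,950 × 14,000/45,000 = $1,540.
Apprenticeship Credit: $379,600 is at or below the $389,800 threshold, so the full $2,738 applies.
Adoption Credit: 11% of the $53,100 excess over $326,500 is $5,841; credit = $8,550 − $5,841 = $2,709.
Total: $1,540 + $2,738 + $2,709 = $6,987.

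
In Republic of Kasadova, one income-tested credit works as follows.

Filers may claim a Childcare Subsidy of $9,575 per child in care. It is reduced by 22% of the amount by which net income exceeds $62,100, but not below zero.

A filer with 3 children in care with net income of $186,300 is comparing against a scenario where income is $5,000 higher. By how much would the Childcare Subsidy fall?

At $186,300 — base = 3 × $9,575 = $28,725. 22% of the $124,200 excess over $62,100 is $27,324; credit = $28,725 − $27,324 = $1,401.
At $191,300 — base = 3 × $9,575 = $28,725. 22% of the $129,200 excess over $62,100 is $28,424; credit = $28,725 − $28,424 = $301.
Lost: $1,401 − $301 = $1,100.

$1,100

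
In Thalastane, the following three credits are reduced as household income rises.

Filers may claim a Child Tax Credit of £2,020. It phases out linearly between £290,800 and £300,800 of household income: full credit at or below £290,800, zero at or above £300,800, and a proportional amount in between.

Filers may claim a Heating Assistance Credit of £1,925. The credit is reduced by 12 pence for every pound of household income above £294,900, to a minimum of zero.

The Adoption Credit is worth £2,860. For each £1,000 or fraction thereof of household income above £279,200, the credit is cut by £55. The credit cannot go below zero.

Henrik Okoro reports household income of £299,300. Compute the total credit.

Child Tax Credit: £299,300 is £8,500 into a £10,000 phase-out range, leaving 1,500/10,000 of the credit: £2,020 × 1,500/10,000 = £303.
Heating Assistance Credit: 12% of the £4,400 excess over £294,900 is £528; credit = £1,925 − £528 = £1,397.
Adoption Credit: income exceeds £279,200 by £20,100, which is 21 full-or-partial £1,000 increments; reduction = 21 × £55 = £1,155, leaving £1,705.
Total: £303 + £1,397 + £1,705 = £3,405.

£3,405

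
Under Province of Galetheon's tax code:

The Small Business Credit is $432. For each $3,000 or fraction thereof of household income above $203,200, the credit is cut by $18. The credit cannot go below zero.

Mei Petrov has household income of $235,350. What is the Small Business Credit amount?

$234

Small Business Credit: income exceeds $203,200 by $32,150, which is 11 full-or-partial $3,000 increments; reduction = 11 × $18 = $198, leaving $234.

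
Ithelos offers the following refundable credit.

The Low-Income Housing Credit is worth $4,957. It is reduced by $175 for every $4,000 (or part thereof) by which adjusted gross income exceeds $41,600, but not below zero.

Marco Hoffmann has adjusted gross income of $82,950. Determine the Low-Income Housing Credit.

$3,032

Low-Income Housing Credit: income exceeds $41,600 by $41,350, which is 11 full-or-partial $4,000 increments; reduction = 11 × $175 = $1,925, leaving $3,032.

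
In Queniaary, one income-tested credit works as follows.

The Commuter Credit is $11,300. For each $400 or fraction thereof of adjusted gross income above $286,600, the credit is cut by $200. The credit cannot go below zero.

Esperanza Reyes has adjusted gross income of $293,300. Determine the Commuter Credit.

Commuter Credit: income exceeds $286,600 by $6,700, which is 17 full-or-partial $400 increments; reduction = 17 × $200 = $3,400, leaving $7,900.

$7,900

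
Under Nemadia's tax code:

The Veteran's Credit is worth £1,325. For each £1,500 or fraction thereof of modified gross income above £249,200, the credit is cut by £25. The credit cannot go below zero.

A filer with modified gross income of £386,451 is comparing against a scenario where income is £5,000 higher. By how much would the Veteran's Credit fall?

£0

At £386,451 — income exceeds £249,200 by £137,251 → 92 increments × £25 = £2,300 ≥ base, so the credit is £0.
At £391,451 — income exceeds £249,200 by £142,251 → 95 increments × £25 = £2,375 ≥ base, so the credit is £0.
Lost: £0 − £0 = £0.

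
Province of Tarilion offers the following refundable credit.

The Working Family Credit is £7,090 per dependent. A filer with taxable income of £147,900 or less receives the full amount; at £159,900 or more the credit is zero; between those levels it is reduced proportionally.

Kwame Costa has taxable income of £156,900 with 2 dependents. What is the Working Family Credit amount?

Working Family Credit: base = 2 × £7,090 = £14,180. £156,900 is £9,000 into a £12,000 phase-out range, leaving 3,000/12,000 of the credit: £14,180 × 3,000/12,000 = £3,545.

£3,545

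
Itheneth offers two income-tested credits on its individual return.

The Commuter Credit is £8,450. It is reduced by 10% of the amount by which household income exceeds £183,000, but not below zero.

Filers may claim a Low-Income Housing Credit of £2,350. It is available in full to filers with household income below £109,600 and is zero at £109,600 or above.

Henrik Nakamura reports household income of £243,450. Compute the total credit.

Commuter Credit: 10% of the £60,450 excess over £183,000 is £6,045; credit = £8,450 − £6,045 = £2,405.
Low-Income Housing Credit: £243,450 meets or exceeds the £109,600 cutoff, so the credit is £0.
Total: £2,405 + £0 = £2,405.

£2,405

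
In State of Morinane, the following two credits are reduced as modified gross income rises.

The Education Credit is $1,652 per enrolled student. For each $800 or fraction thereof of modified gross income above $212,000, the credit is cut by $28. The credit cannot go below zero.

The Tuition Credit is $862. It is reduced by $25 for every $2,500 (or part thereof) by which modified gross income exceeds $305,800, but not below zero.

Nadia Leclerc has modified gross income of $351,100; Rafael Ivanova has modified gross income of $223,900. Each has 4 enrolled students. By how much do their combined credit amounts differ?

Nadia ($351,100): Education Credit: base = 4 × $1,652 = $6,608. income exceeds $212,000 by $139,100, which is 174 full-or-partial $800 increments; reduction = 174 × $28 = $4,872, leaving $1,736. Tuition Credit: income exceeds $305,800 by $45,300, which is 19 full-or-partial $2,500 increments; reduction = 19 × $25 = $475, leaving $387. total $1,736 + $387 = $2,123
Rafael ($223,900): Education Credit: base = 4 × $1,652 = $6,608. income exceeds $212,000 by $11,900, which is 15 full-or-partial $800 increments; reduction = 15 × $28 = $420, leaving $6,188. Tuition Credit: $223,900 is at or below the $305,800 threshold, so the full $862 applies. total $6,188 + $862 = $7,050
Difference: |$2,123 − $7,050| = $4,927.

$4,927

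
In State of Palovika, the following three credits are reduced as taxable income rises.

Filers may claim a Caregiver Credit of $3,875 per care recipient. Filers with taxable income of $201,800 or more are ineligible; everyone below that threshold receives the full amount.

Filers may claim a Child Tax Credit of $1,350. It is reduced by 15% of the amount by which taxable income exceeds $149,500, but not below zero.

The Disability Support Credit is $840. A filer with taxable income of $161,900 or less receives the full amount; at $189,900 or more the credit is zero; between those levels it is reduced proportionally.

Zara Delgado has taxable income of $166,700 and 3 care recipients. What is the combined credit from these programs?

$12,321

Caregiver Credit: base = 3 × $3,875 = $11,625. $166,700 is below the $201,800 cutoff, so the full $11,625 applies.
Child Tax Credit: 15% of the $17,200 excess over $149,500 is $2,580 ≥ base, so the credit is $0.
Disability Support Credit: $166,700 is $4,800 into a $28,000 phase-out range, leaving 23,200/28,000 of the credit: $840 × 23,200/28,000 = $696.
Total: $11,625 + $0 + $696 = $12,321.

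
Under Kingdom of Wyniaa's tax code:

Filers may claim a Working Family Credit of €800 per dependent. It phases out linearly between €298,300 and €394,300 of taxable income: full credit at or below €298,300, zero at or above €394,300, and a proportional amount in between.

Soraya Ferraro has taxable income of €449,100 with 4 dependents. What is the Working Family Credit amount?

€0

Working Family Credit: base = 4 × €800 = €3,200. €449,100 is at or above €394,300, so the credit is €0.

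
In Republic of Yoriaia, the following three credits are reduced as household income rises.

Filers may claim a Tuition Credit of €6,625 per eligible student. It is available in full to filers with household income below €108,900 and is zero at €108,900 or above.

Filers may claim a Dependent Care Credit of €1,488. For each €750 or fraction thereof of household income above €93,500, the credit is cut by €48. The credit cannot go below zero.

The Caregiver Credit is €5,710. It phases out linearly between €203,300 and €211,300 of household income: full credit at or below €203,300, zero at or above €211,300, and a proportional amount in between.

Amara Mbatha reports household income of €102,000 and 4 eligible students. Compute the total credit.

€33,122

Tuition Credit: base = 4 × €6,625 = €26,500. €102,000 is below the €108,900 cutoff, so the full €26,500 applies.
Dependent Care Credit: income exceeds €93,500 by €8,500, which is 12 full-or-partial €750 increments; reduction = 12 × €48 = €576, leaving €912.
Caregiver Credit: €102,000 is at or below the €203,300 threshold, so the full €5,710 applies.
Total: €26,500 + €912 + €5,710 = €33,122.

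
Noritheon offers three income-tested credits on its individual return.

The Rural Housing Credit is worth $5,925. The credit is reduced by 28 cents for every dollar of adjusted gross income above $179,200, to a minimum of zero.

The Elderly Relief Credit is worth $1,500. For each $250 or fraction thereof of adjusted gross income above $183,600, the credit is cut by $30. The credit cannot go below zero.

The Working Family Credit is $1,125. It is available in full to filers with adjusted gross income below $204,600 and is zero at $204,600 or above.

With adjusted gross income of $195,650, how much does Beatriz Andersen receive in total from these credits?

Rural Housing Credit: 28% of the $16,450 excess over $179,200 is $4,606; credit = $5,925 − $4,606 = $1,319.
Elderly Relief Credit: income exceeds $183,600 by $12,050, which is 49 full-or-partial $250 increments; reduction = 49 × $30 = $1,470, leaving $30.
Working Family Credit: $195,650 is below the $204,600 cutoff, so the full $1,125 applies.
Total: $1,319 + $30 + $1,125 = $2,474.

$2,474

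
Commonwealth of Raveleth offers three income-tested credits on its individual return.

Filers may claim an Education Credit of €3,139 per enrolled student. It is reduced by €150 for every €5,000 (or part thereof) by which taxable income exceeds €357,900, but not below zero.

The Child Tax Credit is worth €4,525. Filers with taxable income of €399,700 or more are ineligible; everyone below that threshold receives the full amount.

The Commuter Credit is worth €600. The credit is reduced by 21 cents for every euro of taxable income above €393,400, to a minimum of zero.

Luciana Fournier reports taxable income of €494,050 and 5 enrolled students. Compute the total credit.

€11,495

Education Credit: base = 5 × €3,139 = €15,695. income exceeds €357,900 by €136,150, which is 28 full-or-partial €5,000 increments; reduction = 28 × €150 = €4,200, leaving €11,495.
Child Tax Credit: €494,050 meets or exceeds the €399,700 cutoff, so the credit is €0.
Commuter Credit: 21% of the €100,650 excess over €393,400 is €21,136.50 ≥ base, so the credit is €0.
Total: €11,495 + €0 + €0 = €11,495.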